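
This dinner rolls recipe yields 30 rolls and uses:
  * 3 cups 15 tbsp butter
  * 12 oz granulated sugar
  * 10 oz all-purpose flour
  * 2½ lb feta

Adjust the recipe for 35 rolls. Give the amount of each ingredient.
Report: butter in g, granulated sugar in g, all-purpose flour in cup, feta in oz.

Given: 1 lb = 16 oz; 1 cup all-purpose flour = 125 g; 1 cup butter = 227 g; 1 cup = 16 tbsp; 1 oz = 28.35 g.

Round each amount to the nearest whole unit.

Scaling factor: 35/30 = 7/6.
butter: (3 cup + 15 tbsp = 3.9375 cup) × 7/6 × 227 g/cup ≈ 1043 g
granulated sugar: 12 oz × 7/6 × 28.35 g/oz ≈ 397 g
all-purpose flour: 10 oz × 7/6 × 28.35 g/oz ÷ 125 g/cup ≈ 3 cup
feta: 2.5 lb × 7/6 × 16 oz/lb ≈ 47 oz

butter: 1043 g; granulated sugar: 397 g; all-purpose flour: 3 cup; feta: 47 oz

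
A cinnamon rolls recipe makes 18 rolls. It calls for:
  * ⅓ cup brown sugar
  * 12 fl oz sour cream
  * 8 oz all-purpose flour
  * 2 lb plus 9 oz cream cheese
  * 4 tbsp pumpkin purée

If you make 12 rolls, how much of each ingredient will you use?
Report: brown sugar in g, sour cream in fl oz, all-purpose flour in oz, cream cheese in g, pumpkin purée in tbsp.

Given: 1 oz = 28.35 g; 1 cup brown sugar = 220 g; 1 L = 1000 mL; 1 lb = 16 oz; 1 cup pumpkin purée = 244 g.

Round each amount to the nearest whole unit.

brown sugar: 49 g; sour cream: 8 fl oz; all-purpose flour: 5 oz; cream cheese: 775 g; pumpkin purée: 3 tbsp

Scaling factor: 12/18 = 2/3.
brown sugar: 1/3 cup × 2/3 × 220 g/cup ≈ 49 g
sour cream: 12 fl oz × 2/3 = 8 fl oz
all-purpose flour: 8 oz × 2/3 ≈ 5 oz
cream cheese: (2 lb + 9 oz = 2.5625 lb) × 2/3 × 16 oz/lb × 28.35 g/oz ≈ 775 g
pumpkin purée: 4 tbsp × 2/3 ≈ 3 tbsp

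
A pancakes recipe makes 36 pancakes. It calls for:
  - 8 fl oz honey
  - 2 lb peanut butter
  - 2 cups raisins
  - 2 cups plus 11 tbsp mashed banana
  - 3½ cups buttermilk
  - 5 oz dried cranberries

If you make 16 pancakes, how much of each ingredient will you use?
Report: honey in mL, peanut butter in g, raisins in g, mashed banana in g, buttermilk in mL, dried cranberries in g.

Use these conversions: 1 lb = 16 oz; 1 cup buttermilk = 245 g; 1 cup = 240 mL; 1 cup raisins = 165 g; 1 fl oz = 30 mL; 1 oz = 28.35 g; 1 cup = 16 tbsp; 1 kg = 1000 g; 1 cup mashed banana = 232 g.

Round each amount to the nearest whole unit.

Scaling factor: 16/36 = 4/9.
honey: 8 fl oz × 4/9 × 30 mL/fl oz ≈ 107 mL
peanut butter: 2 lb × 4/9 × 16 oz/lb × 28.35 g/oz ≈ 403 g
raisins: 2 cup × 4/9 × 165 g/cup ≈ 147 g
mashed banana: (2 cup + 11 tbsp = 2.6875 cup) × 4/9 × 232 g/cup ≈ 277 g
buttermilk: 3.5 cup × 4/9 × 240 mL/cup ≈ 373 mL
dried cranberries: 5 oz × 4/9 × 28.35 g/oz = 63 g

honey: 107 mL; peanut butter: 403 g; raisins: 147 g; mashed banana: 277 g; buttermilk: 373 mL; dried cranberries: 63 g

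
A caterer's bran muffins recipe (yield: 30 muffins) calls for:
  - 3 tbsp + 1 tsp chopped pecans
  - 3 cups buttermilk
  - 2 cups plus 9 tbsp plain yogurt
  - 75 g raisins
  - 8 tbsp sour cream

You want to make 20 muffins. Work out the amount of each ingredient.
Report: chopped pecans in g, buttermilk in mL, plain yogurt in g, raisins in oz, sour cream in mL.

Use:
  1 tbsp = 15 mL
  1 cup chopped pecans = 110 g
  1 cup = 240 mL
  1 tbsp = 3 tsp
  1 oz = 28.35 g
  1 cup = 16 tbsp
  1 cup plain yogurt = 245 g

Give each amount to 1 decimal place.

chopped pecans: 15.3 g; buttermilk: 480.0 mL; plain yogurt: 418.5 g; raisins: 1.8 oz; sour cream: 80.0 mL

Scaling factor: 20/30 = 2/3.
chopped pecans: (3 tbsp + 1 tsp = 10/3 tbsp) × 2/3 ÷ 16 tbsp/cup × 110 g/cup ≈ 15.3 g
buttermilk: 3 cup × 2/3 × 240 mL/cup = 480.0 mL
plain yogurt: (2 cup + 9 tbsp = 2.5625 cup) × 2/3 × 245 g/cup ≈ 418.5 g
raisins: 75 g × 2/3 ÷ 28.35 g/oz ≈ 1.8 oz
sour cream: 8 tbsp × 2/3 × 15 mL/tbsp = 80.0 mL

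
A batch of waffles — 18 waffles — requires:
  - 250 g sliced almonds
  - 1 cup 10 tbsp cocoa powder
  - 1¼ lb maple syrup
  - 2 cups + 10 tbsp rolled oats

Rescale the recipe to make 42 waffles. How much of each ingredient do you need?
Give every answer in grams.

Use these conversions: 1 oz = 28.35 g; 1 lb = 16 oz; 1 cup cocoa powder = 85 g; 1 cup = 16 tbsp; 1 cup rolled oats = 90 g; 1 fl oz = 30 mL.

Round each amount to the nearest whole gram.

Scaling factor: 42/18 = 7/3.
sliced almonds: 250 g × 7/3 ≈ 583 g
cocoa powder: (1 cup + 10 tbsp = 1.625 cup) × 7/3 × 85 g/cup ≈ 322 g
maple syrup: 1.25 lb × 7/3 × 16 oz/lb × 28.35 g/oz = 1323 g
rolled oats: (2 cup + 10 tbsp = 2.625 cup) × 7/3 × 90 g/cup ≈ 551 g

sliced almonds: 583 g; cocoa powder: 322 g; maple syrup: 1323 g; rolled oats: 551 g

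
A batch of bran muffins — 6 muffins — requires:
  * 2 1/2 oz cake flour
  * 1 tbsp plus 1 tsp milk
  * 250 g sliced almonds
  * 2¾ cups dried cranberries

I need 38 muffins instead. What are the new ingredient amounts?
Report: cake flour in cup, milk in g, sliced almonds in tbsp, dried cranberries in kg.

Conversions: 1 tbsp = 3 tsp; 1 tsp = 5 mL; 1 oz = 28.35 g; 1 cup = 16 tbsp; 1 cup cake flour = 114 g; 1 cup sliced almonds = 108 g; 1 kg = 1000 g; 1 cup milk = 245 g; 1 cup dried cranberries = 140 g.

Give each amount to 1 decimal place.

Scaling factor: 38/6 = 19/3.
cake flour: 2.5 oz × 19/3 × 28.35 g/oz ÷ 114 g/cup ≈ 3.9 cup
milk: (1 tbsp + 1 tsp = 4/3 tbsp) × 19/3 ÷ 16 tbsp/cup × 245 g/cup ≈ 129.3 g
sliced almonds: 250 g × 19/3 ÷ 108 g/cup × 16 tbsp/cup ≈ 234.6 tbsp
dried cranberries: 2.75 cup × 19/3 × 140 g/cup ÷ 1000 g/kg ≈ 2.4 kg

cake flour: 3.9 cup; milk: 129.3 g; sliced almonds: 234.6 tbsp; dried cranberries: 2.4 kg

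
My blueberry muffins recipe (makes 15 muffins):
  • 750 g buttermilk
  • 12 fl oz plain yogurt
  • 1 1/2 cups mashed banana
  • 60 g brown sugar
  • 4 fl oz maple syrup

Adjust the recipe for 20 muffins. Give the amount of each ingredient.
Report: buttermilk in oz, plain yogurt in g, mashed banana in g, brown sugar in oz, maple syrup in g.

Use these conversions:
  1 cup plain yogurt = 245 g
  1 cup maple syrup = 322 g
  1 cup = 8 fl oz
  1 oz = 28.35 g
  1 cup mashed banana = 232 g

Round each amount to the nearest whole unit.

buttermilk: 35 oz; plain yogurt: 490 g; mashed banana: 464 g; brown sugar: 3 oz; maple syrup: 215 g

Scaling factor: 20/15 = 4/3.
buttermilk: 750 g × 4/3 ÷ 28.35 g/oz ≈ 35 oz
plain yogurt: 12 fl oz × 4/3 ÷ 8 fl oz/cup × 245 g/cup = 490 g
mashed banana: 1.5 cup × 4/3 × 232 g/cup = 464 g
brown sugar: 60 g × 4/3 ÷ 28.35 g/oz ≈ 3 oz
maple syrup: 4 fl oz × 4/3 ÷ 8 fl oz/cup × 322 g/cup ≈ 215 g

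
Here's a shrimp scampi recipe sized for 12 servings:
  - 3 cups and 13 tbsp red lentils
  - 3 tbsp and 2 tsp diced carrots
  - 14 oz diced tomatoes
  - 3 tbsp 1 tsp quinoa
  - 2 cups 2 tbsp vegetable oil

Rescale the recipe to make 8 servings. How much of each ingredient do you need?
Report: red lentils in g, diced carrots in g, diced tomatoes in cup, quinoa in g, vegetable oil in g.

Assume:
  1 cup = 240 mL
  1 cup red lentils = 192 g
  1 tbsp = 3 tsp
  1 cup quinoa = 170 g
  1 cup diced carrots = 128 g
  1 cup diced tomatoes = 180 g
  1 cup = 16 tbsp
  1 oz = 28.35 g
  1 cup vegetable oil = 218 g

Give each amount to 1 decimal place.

Scaling factor: 8/12 = 2/3.
red lentils: (3 cup + 13 tbsp = 3.8125 cup) × 2/3 × 192 g/cup = 488.0 g
diced carrots: (3 tbsp + 2 tsp = 11/3 tbsp) × 2/3 ÷ 16 tbsp/cup × 128 g/cup ≈ 19.6 g
diced tomatoes: 14 oz × 2/3 × 28.35 g/oz ÷ 180 g/cup ≈ 1.5 cup
quinoa: (3 tbsp + 1 tsp = 10/3 tbsp) × 2/3 ÷ 16 tbsp/cup × 170 g/cup ≈ 23.6 g
vegetable oil: (2 cup + 2 tbsp = 2.125 cup) × 2/3 × 218 g/cup ≈ 308.8 g

red lentils: 488.0 g; diced carrots: 19.6 g; diced tomatoes: 1.5 cup; quinoa: 23.6 g; vegetable oil: 308.8 g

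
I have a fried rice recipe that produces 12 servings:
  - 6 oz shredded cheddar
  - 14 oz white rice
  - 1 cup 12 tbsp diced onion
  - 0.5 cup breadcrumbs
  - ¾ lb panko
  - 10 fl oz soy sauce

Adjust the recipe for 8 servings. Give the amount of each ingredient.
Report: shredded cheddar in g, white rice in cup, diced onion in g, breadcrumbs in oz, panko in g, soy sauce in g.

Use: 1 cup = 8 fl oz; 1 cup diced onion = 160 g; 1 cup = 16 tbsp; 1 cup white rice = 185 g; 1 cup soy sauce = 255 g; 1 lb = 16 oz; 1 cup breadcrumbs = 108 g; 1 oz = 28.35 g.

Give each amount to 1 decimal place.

Scaling factor: 8/12 = 2/3.
shredded cheddar: 6 oz × 2/3 × 28.35 g/oz = 113.4 g
white rice: 14 oz × 2/3 × 28.35 g/oz ÷ 185 g/cup ≈ 1.4 cup
diced onion: (1 cup + 12 tbsp = 1.75 cup) × 2/3 × 160 g/cup ≈ 186.7 g
breadcrumbs: 0.5 cup × 2/3 × 108 g/cup ÷ 28.35 g/oz ≈ 1.3 oz
panko: 0.75 lb × 2/3 × 16 oz/lb × 28.35 g/oz = 226.8 g
soy sauce: 10 fl oz × 2/3 ÷ 8 fl oz/cup × 255 g/cup = 212.5 g

shredded cheddar: 113.4 g; white rice: 1.4 cup; diced onion: 186.7 g; breadcrumbs: 1.3 oz; panko: 226.8 g; soy sauce: 212.5 g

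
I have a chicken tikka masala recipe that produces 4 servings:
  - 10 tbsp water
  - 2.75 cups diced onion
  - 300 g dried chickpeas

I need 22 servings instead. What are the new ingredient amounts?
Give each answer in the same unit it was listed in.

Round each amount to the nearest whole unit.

Scaling factor: 22/4 = 11/2 = 5.5.
water: 10 tbsp × 11/2 = 55 tbsp
diced onion: 2.75 cup × 11/2 ≈ 15 cup
dried chickpeas: 300 g × 11/2 = 1650 g

water: 55 tbsp; diced onion: 15 cup; dried chickpeas: 1650 g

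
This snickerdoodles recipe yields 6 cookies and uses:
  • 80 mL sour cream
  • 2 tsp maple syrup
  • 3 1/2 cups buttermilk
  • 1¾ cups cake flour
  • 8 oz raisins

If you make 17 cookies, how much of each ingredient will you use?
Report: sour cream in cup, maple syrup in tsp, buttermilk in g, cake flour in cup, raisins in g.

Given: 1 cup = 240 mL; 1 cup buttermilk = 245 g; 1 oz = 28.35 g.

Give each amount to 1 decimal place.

sour cream: 0.9 cup; maple syrup: 5.7 tsp; buttermilk: 2429.6 g; cake flour: 5.0 cup; raisins: 642.6 g

Scaling factor: 17/6.
sour cream: 80 mL × 17/6 ÷ 240 mL/cup ≈ 0.9 cup
maple syrup: 2 tsp × 17/6 ≈ 5.7 tsp
buttermilk: 3.5 cup × 17/6 × 245 g/cup ≈ 2429.6 g
cake flour: 1.75 cup × 17/6 ≈ 5.0 cup
raisins: 8 oz × 17/6 × 28.35 g/oz = 642.6 g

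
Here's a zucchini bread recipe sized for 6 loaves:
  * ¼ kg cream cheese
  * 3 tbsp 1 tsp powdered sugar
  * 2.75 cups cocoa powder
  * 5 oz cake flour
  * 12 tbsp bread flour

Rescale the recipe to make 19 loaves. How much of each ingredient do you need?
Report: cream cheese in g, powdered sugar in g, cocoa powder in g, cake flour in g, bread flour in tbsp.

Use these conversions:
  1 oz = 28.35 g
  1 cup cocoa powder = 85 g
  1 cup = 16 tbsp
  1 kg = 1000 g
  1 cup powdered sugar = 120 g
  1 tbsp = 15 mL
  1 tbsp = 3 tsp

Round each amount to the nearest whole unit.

cream cheese: 792 g; powdered sugar: 79 g; cocoa powder: 740 g; cake flour: 449 g; bread flour: 38 tbsp

Scaling factor: 19/6.
cream cheese: 0.25 kg × 19/6 × 1000 g/kg ≈ 792 g
powdered sugar: (3 tbsp + 1 tsp = 10/3 tbsp) × 19/6 ÷ 16 tbsp/cup × 120 g/cup ≈ 79 g
cocoa powder: 2.75 cup × 19/6 × 85 g/cup ≈ 740 g
cake flour: 5 oz × 19/6 × 28.35 g/oz ≈ 449 g
bread flour: 12 tbsp × 19/6 = 38 tbsp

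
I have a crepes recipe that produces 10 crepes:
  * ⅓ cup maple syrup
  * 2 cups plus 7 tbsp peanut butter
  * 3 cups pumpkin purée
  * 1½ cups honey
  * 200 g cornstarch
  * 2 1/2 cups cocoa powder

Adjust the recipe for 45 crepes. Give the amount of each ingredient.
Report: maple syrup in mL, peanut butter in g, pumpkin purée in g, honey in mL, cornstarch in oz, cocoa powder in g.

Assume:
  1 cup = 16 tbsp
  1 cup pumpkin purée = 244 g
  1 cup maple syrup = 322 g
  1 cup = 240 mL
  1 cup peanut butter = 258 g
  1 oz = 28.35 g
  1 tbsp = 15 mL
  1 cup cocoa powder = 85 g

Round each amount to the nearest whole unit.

Scaling factor: 45/10 = 9/2 = 4.5.
maple syrup: 1/3 cup × 9/2 × 240 mL/cup = 360 mL
peanut butter: (2 cup + 7 tbsp = 2.4375 cup) × 9/2 × 258 g/cup ≈ 2830 g
pumpkin purée: 3 cup × 9/2 × 244 g/cup = 3294 g
honey: 1.5 cup × 9/2 × 240 mL/cup = 1620 mL
cornstarch: 200 g × 9/2 ÷ 28.35 g/oz ≈ 32 oz
cocoa powder: 2.5 cup × 9/2 × 85 g/cup ≈ 956 g

maple syrup: 360 mL; peanut butter: 2830 g; pumpkin purée: 3294 g; honey: 1620 mL; cornstarch: 32 oz; cocoa powder: 956 g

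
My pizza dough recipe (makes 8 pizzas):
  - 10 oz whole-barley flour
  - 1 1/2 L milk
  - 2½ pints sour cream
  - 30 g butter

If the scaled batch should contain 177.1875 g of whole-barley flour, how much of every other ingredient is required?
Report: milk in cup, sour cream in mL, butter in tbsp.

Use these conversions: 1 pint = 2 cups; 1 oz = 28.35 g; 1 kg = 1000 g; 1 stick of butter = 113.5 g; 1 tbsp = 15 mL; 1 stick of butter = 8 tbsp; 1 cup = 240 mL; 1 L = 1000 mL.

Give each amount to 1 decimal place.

milk: 3.9 cup; sour cream: 750.0 mL; butter: 1.3 tbsp

The original recipe has 283.5 g of whole-barley flour, so the scaling factor is 177.1875 ÷ 283.5 = 5/8 = 0.625.
milk: 1.5 L × 5/8 × 1000 mL/L ÷ 240 mL/cup ≈ 3.9 cup
sour cream: 2.5 pint × 5/8 × 2 cup/pint × 240 mL/cup = 750.0 mL
butter: 30 g × 5/8 ÷ 113.5 g/stick × 8 tbsp/stick ≈ 1.3 tbsp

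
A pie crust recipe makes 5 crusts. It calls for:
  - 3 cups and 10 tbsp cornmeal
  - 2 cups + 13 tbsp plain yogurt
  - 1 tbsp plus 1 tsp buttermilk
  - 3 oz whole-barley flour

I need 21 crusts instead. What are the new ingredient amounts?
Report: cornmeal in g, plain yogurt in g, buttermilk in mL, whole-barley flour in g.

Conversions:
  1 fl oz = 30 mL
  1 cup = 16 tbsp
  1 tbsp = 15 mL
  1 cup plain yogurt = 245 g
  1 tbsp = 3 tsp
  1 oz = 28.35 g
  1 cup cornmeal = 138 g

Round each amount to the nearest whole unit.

cornmeal: 2101 g; plain yogurt: 2894 g; buttermilk: 84 mL; whole-barley flour: 357 g

Scaling factor: 21/5 = 4.2.
cornmeal: (3 cup + 10 tbsp = 3.625 cup) × 21/5 × 138 g/cup ≈ 2101 g
plain yogurt: (2 cup + 13 tbsp = 2.8125 cup) × 21/5 × 245 g/cup ≈ 2894 g
buttermilk: (1 tbsp + 1 tsp = 4/3 tbsp) × 21/5 × 15 mL/tbsp = 84 mL
whole-barley flour: 3 oz × 21/5 × 28.35 g/oz ≈ 357 g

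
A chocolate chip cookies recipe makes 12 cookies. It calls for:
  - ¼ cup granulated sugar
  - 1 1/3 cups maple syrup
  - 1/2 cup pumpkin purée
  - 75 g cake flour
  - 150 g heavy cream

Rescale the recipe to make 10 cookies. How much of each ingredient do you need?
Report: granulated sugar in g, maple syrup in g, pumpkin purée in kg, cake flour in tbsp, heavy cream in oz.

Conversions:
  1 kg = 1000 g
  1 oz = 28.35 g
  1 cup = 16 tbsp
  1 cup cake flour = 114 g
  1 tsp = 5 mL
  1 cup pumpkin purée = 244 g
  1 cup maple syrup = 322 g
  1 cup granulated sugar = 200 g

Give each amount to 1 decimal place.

granulated sugar: 41.7 g; maple syrup: 357.8 g; pumpkin purée: 0.1 kg; cake flour: 8.8 tbsp; heavy cream: 4.4 oz

Scaling factor: 10/12 = 5/6.
granulated sugar: 0.25 cup × 5/6 × 200 g/cup ≈ 41.7 g
maple syrup: 4/3 cup × 5/6 × 322 g/cup ≈ 357.8 g
pumpkin purée: 0.5 cup × 5/6 × 244 g/cup ÷ 1000 g/kg ≈ 0.1 kg
cake flour: 75 g × 5/6 ÷ 114 g/cup × 16 tbsp/cup ≈ 8.8 tbsp
heavy cream: 150 g × 5/6 ÷ 28.35 g/oz ≈ 4.4 oz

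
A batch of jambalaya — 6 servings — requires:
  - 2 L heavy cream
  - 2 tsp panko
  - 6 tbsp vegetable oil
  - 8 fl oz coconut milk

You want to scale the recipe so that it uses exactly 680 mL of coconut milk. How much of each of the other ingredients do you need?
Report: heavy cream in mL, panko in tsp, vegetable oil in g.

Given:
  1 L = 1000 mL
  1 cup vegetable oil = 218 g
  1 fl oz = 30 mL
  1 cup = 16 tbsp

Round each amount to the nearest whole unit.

The original recipe has 240 mL of coconut milk, so the scaling factor is 680 ÷ 240 = 17/6.
heavy cream: 2 L × 17/6 × 1000 mL/L ≈ 5667 mL
panko: 2 tsp × 17/6 ≈ 6 tsp
vegetable oil: 6 tbsp × 17/6 ÷ 16 tbsp/cup × 218 g/cup ≈ 232 g

heavy cream: 5667 mL; panko: 6 tsp; vegetable oil: 232 g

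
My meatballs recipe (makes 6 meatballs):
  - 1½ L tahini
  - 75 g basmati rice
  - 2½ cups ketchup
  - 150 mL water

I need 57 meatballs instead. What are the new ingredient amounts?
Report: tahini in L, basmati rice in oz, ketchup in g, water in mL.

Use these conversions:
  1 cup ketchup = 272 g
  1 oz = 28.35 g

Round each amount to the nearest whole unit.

Scaling factor: 57/6 = 19/2 = 9.5.
tahini: 1.5 L × 19/2 ≈ 14 L
basmati rice: 75 g × 19/2 ÷ 28.35 g/oz ≈ 25 oz
ketchup: 2.5 cup × 19/2 × 272 g/cup = 6460 g
water: 150 mL × 19/2 = 1425 mL

tahini: 14 L; basmati rice: 25 oz; ketchup: 6460 g; water: 1425 mL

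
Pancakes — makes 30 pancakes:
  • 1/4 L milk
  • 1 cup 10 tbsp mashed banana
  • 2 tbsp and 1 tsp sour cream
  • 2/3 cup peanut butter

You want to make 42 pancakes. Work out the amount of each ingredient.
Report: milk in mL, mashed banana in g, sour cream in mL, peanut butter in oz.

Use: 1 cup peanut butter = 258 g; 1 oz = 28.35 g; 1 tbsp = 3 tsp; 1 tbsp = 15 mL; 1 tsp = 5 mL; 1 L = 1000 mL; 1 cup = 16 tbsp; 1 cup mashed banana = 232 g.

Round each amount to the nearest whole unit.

milk: 350 mL; mashed banana: 528 g; sour cream: 49 mL; peanut butter: 8 oz

Scaling factor: 42/30 = 7/5 = 1.4.
milk: 0.25 L × 7/5 × 1000 mL/L = 350 mL
mashed banana: (1 cup + 10 tbsp = 1.625 cup) × 7/5 × 232 g/cup ≈ 528 g
sour cream: (2 tbsp + 1 tsp = 7/3 tbsp) × 7/5 × 15 mL/tbsp = 49 mL
peanut butter: 2/3 cup × 7/5 × 258 g/cup ÷ 28.35 g/oz ≈ 8 oz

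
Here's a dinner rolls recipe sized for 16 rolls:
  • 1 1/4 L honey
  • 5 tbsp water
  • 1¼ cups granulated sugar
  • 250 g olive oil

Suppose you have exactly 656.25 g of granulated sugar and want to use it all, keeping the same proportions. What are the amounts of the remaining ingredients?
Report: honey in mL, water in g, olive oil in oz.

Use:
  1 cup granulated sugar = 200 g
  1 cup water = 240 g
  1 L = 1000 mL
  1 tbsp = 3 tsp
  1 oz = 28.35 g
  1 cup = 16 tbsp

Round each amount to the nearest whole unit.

The original recipe has 250 g of granulated sugar, so the scaling factor is 656.25 ÷ 250 = 21/8 = 2.625.
honey: 1.25 L × 21/8 × 1000 mL/L ≈ 3281 mL
water: 5 tbsp × 21/8 ÷ 16 tbsp/cup × 240 g/cup ≈ 197 g
olive oil: 250 g × 21/8 ÷ 28.35 g/oz ≈ 23 oz

honey: 3281 mL; water: 197 g; olive oil: 23 oz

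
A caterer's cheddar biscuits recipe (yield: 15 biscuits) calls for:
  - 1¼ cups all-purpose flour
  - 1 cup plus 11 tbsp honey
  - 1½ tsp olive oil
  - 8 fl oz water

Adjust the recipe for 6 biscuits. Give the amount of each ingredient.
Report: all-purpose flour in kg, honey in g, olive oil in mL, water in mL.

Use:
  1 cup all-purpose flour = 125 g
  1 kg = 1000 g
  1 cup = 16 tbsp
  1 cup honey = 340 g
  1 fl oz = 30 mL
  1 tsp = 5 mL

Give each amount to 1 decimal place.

all-purpose flour: 0.1 kg; honey: 229.5 g; olive oil: 3.0 mL; water: 96.0 mL

Scaling factor: 6/15 = 2/5 = 0.4.
all-purpose flour: 1.25 cup × 2/5 × 125 g/cup ÷ 1000 g/kg ≈ 0.1 kg
honey: (1 cup + 11 tbsp = 1.6875 cup) × 2/5 × 340 g/cup = 229.5 g
olive oil: 1.5 tsp × 2/5 × 5 mL/tsp = 3.0 mL
water: 8 fl oz × 2/5 × 30 mL/fl oz = 96.0 mL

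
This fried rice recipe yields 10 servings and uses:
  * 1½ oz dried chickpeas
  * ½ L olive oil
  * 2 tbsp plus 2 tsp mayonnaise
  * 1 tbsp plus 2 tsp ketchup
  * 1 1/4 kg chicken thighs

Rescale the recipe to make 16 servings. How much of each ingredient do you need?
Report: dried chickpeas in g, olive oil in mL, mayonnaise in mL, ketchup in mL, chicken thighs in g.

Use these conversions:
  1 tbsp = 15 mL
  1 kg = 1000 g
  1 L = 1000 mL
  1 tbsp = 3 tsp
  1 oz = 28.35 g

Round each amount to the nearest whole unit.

Scaling factor: 16/10 = 8/5 = 1.6.
dried chickpeas: 1.5 oz × 8/5 × 28.35 g/oz ≈ 68 g
olive oil: 0.5 L × 8/5 × 1000 mL/L = 800 mL
mayonnaise: (2 tbsp + 2 tsp = 8/3 tbsp) × 8/5 × 15 mL/tbsp = 64 mL
ketchup: (1 tbsp + 2 tsp = 5/3 tbsp) × 8/5 × 15 mL/tbsp = 40 mL
chicken thighs: 1.25 kg × 8/5 × 1000 g/kg = 2000 g

dried chickpeas: 68 g; olive oil: 800 mL; mayonnaise: 64 mL; ketchup: 40 mL; chicken thighs: 2000 g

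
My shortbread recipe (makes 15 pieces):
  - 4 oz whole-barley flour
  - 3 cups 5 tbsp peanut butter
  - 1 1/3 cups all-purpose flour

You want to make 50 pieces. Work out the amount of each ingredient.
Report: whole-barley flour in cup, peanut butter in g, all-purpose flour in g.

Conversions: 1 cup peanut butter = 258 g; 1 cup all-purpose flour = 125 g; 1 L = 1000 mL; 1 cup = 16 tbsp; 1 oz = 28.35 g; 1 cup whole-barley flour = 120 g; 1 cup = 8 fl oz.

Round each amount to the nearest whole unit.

Scaling factor: 50/15 = 10/3.
whole-barley flour: 4 oz × 10/3 × 28.35 g/oz ÷ 120 g/cup ≈ 3 cup
peanut butter: (3 cup + 5 tbsp = 3.3125 cup) × 10/3 × 258 g/cup ≈ 2849 g
all-purpose flour: 4/3 cup × 10/3 × 125 g/cup ≈ 556 g

whole-barley flour: 3 cup; peanut butter: 2849 g; all-purpose flour: 556 g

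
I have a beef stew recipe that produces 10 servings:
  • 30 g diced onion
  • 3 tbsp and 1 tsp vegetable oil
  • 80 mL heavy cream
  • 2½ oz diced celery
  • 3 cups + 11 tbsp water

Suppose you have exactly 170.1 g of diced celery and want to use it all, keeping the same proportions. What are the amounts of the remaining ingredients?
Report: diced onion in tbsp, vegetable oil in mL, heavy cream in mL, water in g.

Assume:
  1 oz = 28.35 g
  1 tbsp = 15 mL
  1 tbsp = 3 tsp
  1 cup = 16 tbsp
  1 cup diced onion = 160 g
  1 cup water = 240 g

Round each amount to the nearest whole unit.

diced onion: 7 tbsp; vegetable oil: 120 mL; heavy cream: 192 mL; water: 2124 g

The original recipe has 70.875 g of diced celery, so the scaling factor is 170.1 ÷ 70.875 = 12/5 = 2.4.
diced onion: 30 g × 12/5 ÷ 160 g/cup × 16 tbsp/cup ≈ 7 tbsp
vegetable oil: (3 tbsp + 1 tsp = 10/3 tbsp) × 12/5 × 15 mL/tbsp = 120 mL
heavy cream: 80 mL × 12/5 = 192 mL
water: (3 cup + 11 tbsp = 3.6875 cup) × 12/5 × 240 g/cup = 2124 g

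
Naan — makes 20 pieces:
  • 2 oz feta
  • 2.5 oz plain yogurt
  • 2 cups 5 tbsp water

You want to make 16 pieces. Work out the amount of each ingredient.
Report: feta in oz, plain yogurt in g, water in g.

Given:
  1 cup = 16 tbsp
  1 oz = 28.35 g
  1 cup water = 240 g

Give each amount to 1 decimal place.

Scaling factor: 16/20 = 4/5 = 0.8.
feta: 2 oz × 4/5 = 1.6 oz
plain yogurt: 2.5 oz × 4/5 × 28.35 g/oz = 56.7 g
water: (2 cup + 5 tbsp = 2.3125 cup) × 4/5 × 240 g/cup = 444.0 g

feta: 1.6 oz; plain yogurt: 56.7 g; water: 444.0 g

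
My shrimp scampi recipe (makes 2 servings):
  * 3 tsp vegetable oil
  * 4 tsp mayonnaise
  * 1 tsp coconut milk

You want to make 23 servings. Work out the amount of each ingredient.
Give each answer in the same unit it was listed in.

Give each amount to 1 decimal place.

vegetable oil: 34.5 tsp; mayonnaise: 46.0 tsp; coconut milk: 11.5 tsp

Scaling factor: 23/2 = 11.5.
vegetable oil: 3 tsp × 23/2 = 34.5 tsp
mayonnaise: 4 tsp × 23/2 = 46.0 tsp
coconut milk: 1 tsp × 23/2 = 11.5 tsp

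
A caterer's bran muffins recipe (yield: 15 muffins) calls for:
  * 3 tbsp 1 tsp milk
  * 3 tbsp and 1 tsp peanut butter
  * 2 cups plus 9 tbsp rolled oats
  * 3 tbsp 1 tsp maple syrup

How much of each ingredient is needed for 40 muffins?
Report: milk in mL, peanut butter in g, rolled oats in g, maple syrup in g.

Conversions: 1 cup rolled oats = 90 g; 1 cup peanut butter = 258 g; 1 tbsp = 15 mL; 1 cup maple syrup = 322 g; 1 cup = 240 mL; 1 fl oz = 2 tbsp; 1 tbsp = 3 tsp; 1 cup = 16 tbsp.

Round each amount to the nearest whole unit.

milk: 133 mL; peanut butter: 143 g; rolled oats: 615 g; maple syrup: 179 g

Scaling factor: 40/15 = 8/3.
milk: (3 tbsp + 1 tsp = 10/3 tbsp) × 8/3 × 15 mL/tbsp ≈ 133 mL
peanut butter: (3 tbsp + 1 tsp = 10/3 tbsp) × 8/3 ÷ 16 tbsp/cup × 258 g/cup ≈ 143 g
rolled oats: (2 cup + 9 tbsp = 2.5625 cup) × 8/3 × 90 g/cup = 615 g
maple syrup: (3 tbsp + 1 tsp = 10/3 tbsp) × 8/3 ÷ 16 tbsp/cup × 322 g/cup ≈ 179 g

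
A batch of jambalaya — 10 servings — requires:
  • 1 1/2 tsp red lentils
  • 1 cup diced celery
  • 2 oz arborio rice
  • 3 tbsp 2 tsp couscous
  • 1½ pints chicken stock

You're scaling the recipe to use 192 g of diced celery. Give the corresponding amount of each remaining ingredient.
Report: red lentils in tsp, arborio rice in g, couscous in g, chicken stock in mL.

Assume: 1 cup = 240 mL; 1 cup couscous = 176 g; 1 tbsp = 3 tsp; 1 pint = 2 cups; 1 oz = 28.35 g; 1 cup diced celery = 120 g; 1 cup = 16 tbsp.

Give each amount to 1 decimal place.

The original recipe has 120 g of diced celery, so the scaling factor is 192 ÷ 120 = 8/5 = 1.6.
red lentils: 1.5 tsp × 8/5 = 2.4 tsp
arborio rice: 2 oz × 8/5 × 28.35 g/oz ≈ 90.7 g
couscous: (3 tbsp + 2 tsp = 11/3 tbsp) × 8/5 ÷ 16 tbsp/cup × 176 g/cup ≈ 64.5 g
chicken stock: 1.5 pint × 8/5 × 2 cup/pint × 240 mL/cup = 1152.0 mL

red lentils: 2.4 tsp; arborio rice: 90.7 g; couscous: 64.5 g; chicken stock: 1152.0 mL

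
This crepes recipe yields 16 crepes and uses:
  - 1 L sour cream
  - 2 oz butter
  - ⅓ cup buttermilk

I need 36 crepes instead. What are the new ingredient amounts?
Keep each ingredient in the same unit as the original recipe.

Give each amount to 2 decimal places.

sour cream: 2.25 L; butter: 4.50 oz; buttermilk: 0.75 cup

Scaling factor: 36/16 = 9/4 = 2.25.
sour cream: 1 L × 9/4 = 2.25 L
butter: 2 oz × 9/4 = 4.50 oz
buttermilk: 1/3 cup × 9/4 = 0.75 cup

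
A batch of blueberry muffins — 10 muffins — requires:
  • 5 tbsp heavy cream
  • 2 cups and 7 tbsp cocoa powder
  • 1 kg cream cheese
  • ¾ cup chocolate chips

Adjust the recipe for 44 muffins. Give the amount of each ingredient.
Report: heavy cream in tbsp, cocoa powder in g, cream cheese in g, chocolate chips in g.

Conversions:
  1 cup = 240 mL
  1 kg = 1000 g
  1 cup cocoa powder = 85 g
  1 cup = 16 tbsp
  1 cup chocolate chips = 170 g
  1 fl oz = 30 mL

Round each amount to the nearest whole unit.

Scaling factor: 44/10 = 22/5 = 4.4.
heavy cream: 5 tbsp × 22/5 = 22 tbsp
cocoa powder: (2 cup + 7 tbsp = 2.4375 cup) × 22/5 × 85 g/cup ≈ 912 g
cream cheese: 1 kg × 22/5 × 1000 g/kg = 4400 g
chocolate chips: 0.75 cup × 22/5 × 170 g/cup = 561 g

heavy cream: 22 tbsp; cocoa powder: 912 g; cream cheese: 4400 g; chocolate chips: 561 g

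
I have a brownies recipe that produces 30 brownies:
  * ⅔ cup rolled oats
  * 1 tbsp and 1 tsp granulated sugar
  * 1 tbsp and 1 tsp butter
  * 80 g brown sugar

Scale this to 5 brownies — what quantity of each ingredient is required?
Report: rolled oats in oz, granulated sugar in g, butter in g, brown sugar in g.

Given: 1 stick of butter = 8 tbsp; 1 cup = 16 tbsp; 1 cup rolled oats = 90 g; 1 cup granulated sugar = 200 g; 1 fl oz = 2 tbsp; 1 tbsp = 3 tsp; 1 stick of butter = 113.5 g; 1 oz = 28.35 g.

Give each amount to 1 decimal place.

Scaling factor: 5/30 = 1/6.
rolled oats: 2/3 cup × 1/6 × 90 g/cup ÷ 28.35 g/oz ≈ 0.4 oz
granulated sugar: (1 tbsp + 1 tsp = 4/3 tbsp) × 1/6 ÷ 16 tbsp/cup × 200 g/cup ≈ 2.8 g
butter: (1 tbsp + 1 tsp = 4/3 tbsp) × 1/6 ÷ 8 tbsp/stick × 113.5 g/stick ≈ 3.2 g
brown sugar: 80 g × 1/6 ≈ 13.3 g

rolled oats: 0.4 oz; granulated sugar: 2.8 g; butter: 3.2 g; brown sugar: 13.3 g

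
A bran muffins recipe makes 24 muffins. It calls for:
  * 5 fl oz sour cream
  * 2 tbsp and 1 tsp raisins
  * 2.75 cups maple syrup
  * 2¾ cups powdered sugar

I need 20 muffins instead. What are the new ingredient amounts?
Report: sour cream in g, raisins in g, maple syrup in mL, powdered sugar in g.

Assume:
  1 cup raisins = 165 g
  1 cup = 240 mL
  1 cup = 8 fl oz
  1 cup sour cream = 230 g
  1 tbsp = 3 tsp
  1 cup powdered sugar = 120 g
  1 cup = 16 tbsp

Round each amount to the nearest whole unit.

sour cream: 120 g; raisins: 20 g; maple syrup: 550 mL; powdered sugar: 275 g

Scaling factor: 20/24 = 5/6.
sour cream: 5 fl oz × 5/6 ÷ 8 fl oz/cup × 230 g/cup ≈ 120 g
raisins: (2 tbsp + 1 tsp = 7/3 tbsp) × 5/6 ÷ 16 tbsp/cup × 165 g/cup ≈ 20 g
maple syrup: 2.75 cup × 5/6 × 240 mL/cup = 550 mL
powdered sugar: 2.75 cup × 5/6 × 120 g/cup = 275 g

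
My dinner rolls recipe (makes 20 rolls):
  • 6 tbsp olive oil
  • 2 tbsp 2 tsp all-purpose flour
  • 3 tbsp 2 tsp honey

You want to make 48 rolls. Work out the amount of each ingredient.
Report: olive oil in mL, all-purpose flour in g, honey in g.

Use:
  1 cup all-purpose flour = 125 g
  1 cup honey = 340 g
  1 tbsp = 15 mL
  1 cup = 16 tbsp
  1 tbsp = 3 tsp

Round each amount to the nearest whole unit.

Scaling factor: 48/20 = 12/5 = 2.4.
olive oil: 6 tbsp × 12/5 × 15 mL/tbsp = 216 mL
all-purpose flour: (2 tbsp + 2 tsp = 8/3 tbsp) × 12/5 ÷ 16 tbsp/cup × 125 g/cup = 50 g
honey: (3 tbsp + 2 tsp = 11/3 tbsp) × 12/5 ÷ 16 tbsp/cup × 340 g/cup = 187 g

olive oil: 216 mL; all-purpose flour: 50 g; honey: 187 g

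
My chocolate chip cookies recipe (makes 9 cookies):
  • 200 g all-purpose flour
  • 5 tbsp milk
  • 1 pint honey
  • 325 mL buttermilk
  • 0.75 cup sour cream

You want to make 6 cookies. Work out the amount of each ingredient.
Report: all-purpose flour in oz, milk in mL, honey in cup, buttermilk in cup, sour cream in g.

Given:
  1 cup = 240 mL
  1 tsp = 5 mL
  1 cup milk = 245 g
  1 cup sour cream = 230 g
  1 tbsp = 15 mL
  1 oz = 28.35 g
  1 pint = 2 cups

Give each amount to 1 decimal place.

all-purpose flour: 4.7 oz; milk: 50.0 mL; honey: 1.3 cup; buttermilk: 0.9 cup; sour cream: 115.0 g

Scaling factor: 6/9 = 2/3.
all-purpose flour: 200 g × 2/3 ÷ 28.35 g/oz ≈ 4.7 oz
milk: 5 tbsp × 2/3 × 15 mL/tbsp = 50.0 mL
honey: 1 pint × 2/3 × 2 cup/pint ≈ 1.3 cup
buttermilk: 325 mL × 2/3 ÷ 240 mL/cup ≈ 0.9 cup
sour cream: 0.75 cup × 2/3 × 230 g/cup = 115.0 g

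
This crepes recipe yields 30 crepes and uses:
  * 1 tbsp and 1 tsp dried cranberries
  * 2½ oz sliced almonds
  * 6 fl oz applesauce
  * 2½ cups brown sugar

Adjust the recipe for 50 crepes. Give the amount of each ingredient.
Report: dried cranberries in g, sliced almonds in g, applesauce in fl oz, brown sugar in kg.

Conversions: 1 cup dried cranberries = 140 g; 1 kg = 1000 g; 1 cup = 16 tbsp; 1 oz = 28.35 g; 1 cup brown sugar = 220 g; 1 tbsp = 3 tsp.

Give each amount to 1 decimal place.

Scaling factor: 50/30 = 5/3.
dried cranberries: (1 tbsp + 1 tsp = 4/3 tbsp) × 5/3 ÷ 16 tbsp/cup × 140 g/cup ≈ 19.4 g
sliced almonds: 2.5 oz × 5/3 × 28.35 g/oz ≈ 118.1 g
applesauce: 6 fl oz × 5/3 = 10.0 fl oz
brown sugar: 2.5 cup × 5/3 × 220 g/cup ÷ 1000 g/kg ≈ 0.9 kg

dried cranberries: 19.4 g; sliced almonds: 118.1 g; applesauce: 10.0 fl oz; brown sugar: 0.9 kg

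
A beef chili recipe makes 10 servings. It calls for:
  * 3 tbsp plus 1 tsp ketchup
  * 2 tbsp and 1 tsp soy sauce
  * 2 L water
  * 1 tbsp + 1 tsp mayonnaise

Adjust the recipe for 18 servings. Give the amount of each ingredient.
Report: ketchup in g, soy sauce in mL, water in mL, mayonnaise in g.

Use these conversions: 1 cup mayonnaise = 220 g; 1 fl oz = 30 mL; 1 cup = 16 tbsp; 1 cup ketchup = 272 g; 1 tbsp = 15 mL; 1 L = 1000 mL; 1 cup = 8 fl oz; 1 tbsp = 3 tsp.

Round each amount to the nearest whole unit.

ketchup: 102 g; soy sauce: 63 mL; water: 3600 mL; mayonnaise: 33 g

Scaling factor: 18/10 = 9/5 = 1.8.
ketchup: (3 tbsp + 1 tsp = 10/3 tbsp) × 9/5 ÷ 16 tbsp/cup × 272 g/cup = 102 g
soy sauce: (2 tbsp + 1 tsp = 7/3 tbsp) × 9/5 × 15 mL/tbsp = 63 mL
water: 2 L × 9/5 × 1000 mL/L = 3600 mL
mayonnaise: (1 tbsp + 1 tsp = 4/3 tbsp) × 9/5 ÷ 16 tbsp/cup × 220 g/cup = 33 g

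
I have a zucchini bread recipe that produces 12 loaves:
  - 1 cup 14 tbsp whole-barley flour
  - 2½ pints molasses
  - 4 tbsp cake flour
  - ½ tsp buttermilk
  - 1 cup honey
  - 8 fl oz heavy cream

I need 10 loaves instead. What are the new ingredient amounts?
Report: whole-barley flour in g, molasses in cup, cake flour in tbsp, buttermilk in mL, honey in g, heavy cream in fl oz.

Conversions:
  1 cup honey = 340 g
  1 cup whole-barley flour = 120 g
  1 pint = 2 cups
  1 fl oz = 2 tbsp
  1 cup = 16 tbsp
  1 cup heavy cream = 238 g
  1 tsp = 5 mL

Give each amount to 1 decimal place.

Scaling factor: 10/12 = 5/6.
whole-barley flour: (1 cup + 14 tbsp = 1.875 cup) × 5/6 × 120 g/cup = 187.5 g
molasses: 2.5 pint × 5/6 × 2 cup/pint ≈ 4.2 cup
cake flour: 4 tbsp × 5/6 ≈ 3.3 tbsp
buttermilk: 0.5 tsp × 5/6 × 5 mL/tsp ≈ 2.1 mL
honey: 1 cup × 5/6 × 340 g/cup ≈ 283.3 g
heavy cream: 8 fl oz × 5/6 ≈ 6.7 fl oz

whole-barley flour: 187.5 g; molasses: 4.2 cup; cake flour: 3.3 tbsp; buttermilk: 2.1 mL; honey: 283.3 g; heavy cream: 6.7 fl oz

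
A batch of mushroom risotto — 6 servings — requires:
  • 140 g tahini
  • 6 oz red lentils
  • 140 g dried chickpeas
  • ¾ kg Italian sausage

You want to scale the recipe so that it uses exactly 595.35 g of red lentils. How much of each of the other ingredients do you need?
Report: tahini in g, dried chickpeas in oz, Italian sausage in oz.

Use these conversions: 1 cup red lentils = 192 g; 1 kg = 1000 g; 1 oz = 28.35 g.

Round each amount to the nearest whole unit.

tahini: 490 g; dried chickpeas: 17 oz; Italian sausage: 93 oz

The original recipe has 170.1 g of red lentils, so the scaling factor is 595.35 ÷ 170.1 = 7/2 = 3.5.
tahini: 140 g × 7/2 = 490 g
dried chickpeas: 140 g × 7/2 ÷ 28.35 g/oz ≈ 17 oz
Italian sausage: 0.75 kg × 7/2 × 1000 g/kg ÷ 28.35 g/oz ≈ 93 oz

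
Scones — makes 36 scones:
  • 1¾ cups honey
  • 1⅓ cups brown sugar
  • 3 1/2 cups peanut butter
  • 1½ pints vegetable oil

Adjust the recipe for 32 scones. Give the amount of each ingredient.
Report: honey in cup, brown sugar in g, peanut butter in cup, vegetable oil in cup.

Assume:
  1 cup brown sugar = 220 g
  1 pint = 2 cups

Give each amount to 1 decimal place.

Scaling factor: 32/36 = 8/9.
honey: 1.75 cup × 8/9 ≈ 1.6 cup
brown sugar: 4/3 cup × 8/9 × 220 g/cup ≈ 260.7 g
peanut butter: 3.5 cup × 8/9 ≈ 3.1 cup
vegetable oil: 1.5 pint × 8/9 × 2 cup/pint ≈ 2.7 cup

honey: 1.6 cup; brown sugar: 260.7 g; peanut butter: 3.1 cup; vegetable oil: 2.7 cup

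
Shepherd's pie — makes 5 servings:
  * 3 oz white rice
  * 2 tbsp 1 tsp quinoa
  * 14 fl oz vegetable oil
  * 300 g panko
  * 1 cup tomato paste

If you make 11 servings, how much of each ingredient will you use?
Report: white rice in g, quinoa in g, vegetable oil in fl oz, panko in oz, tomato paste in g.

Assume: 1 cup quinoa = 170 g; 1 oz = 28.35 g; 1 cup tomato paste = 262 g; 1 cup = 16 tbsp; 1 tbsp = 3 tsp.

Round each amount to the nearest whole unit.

Scaling factor: 11/5 = 2.2.
white rice: 3 oz × 11/5 × 28.35 g/oz ≈ 187 g
quinoa: (2 tbsp + 1 tsp = 7/3 tbsp) × 11/5 ÷ 16 tbsp/cup × 170 g/cup ≈ 55 g
vegetable oil: 14 fl oz × 11/5 ≈ 31 fl oz
panko: 300 g × 11/5 ÷ 28.35 g/oz ≈ 23 oz
tomato paste: 1 cup × 11/5 × 262 g/cup ≈ 576 g

white rice: 187 g; quinoa: 55 g; vegetable oil: 31 fl oz; panko: 23 oz; tomato paste: 576 g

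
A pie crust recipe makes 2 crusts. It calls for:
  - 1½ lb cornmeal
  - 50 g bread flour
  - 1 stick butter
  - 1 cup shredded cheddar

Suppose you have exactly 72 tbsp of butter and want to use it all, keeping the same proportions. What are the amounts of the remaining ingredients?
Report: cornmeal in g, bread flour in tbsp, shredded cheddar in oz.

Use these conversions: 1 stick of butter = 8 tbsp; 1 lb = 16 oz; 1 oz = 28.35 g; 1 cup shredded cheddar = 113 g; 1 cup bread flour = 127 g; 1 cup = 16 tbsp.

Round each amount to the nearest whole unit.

cornmeal: 6124 g; bread flour: 57 tbsp; shredded cheddar: 36 oz

The original recipe has 8 tbsp of butter, so the scaling factor is 72 ÷ 8 = 9.
cornmeal: 1.5 lb × 9 × 16 oz/lb × 28.35 g/oz ≈ 6124 g
bread flour: 50 g × 9 ÷ 127 g/cup × 16 tbsp/cup ≈ 57 tbsp
shredded cheddar: 1 cup × 9 × 113 g/cup ÷ 28.35 g/oz ≈ 36 oz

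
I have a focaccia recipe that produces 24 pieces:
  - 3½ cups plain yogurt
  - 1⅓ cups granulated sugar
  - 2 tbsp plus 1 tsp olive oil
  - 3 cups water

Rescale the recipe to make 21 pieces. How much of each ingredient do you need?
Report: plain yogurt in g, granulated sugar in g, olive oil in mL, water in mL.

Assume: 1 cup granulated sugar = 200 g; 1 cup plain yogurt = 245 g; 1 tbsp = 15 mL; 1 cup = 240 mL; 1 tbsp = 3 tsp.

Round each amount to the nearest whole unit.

Scaling factor: 21/24 = 7/8 = 0.875.
plain yogurt: 3.5 cup × 7/8 × 245 g/cup ≈ 750 g
granulated sugar: 4/3 cup × 7/8 × 200 g/cup ≈ 233 g
olive oil: (2 tbsp + 1 tsp = 7/3 tbsp) × 7/8 × 15 mL/tbsp ≈ 31 mL
water: 3 cup × 7/8 × 240 mL/cup = 630 mL

plain yogurt: 750 g; granulated sugar: 233 g; olive oil: 31 mL; water: 630 mL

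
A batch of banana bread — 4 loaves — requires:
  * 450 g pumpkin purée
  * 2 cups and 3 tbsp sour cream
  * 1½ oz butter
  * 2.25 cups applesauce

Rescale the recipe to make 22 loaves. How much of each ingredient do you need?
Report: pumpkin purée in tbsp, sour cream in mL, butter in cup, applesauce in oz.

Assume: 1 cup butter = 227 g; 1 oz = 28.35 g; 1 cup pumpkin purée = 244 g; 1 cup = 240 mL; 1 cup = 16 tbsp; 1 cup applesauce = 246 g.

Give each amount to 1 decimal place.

pumpkin purée: 162.3 tbsp; sour cream: 2887.5 mL; butter: 1.0 cup; applesauce: 107.4 oz

Scaling factor: 22/4 = 11/2 = 5.5.
pumpkin purée: 450 g × 11/2 ÷ 244 g/cup × 16 tbsp/cup ≈ 162.3 tbsp
sour cream: (2 cup + 3 tbsp = 2.1875 cup) × 11/2 × 240 mL/cup = 2887.5 mL
butter: 1.5 oz × 11/2 × 28.35 g/oz ÷ 227 g/cup ≈ 1.0 cup
applesauce: 2.25 cup × 11/2 × 246 g/cup ÷ 28.35 g/oz ≈ 107.4 oz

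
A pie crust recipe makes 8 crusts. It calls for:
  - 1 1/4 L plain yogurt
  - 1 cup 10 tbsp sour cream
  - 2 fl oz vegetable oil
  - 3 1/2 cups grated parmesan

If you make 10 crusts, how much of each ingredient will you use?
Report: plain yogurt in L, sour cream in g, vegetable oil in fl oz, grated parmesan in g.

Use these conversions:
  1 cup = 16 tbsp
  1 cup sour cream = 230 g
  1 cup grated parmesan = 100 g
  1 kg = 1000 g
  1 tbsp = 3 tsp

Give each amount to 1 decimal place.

Scaling factor: 10/8 = 5/4 = 1.25.
plain yogurt: 1.25 L × 5/4 ≈ 1.6 L
sour cream: (1 cup + 10 tbsp = 1.625 cup) × 5/4 × 230 g/cup ≈ 467.2 g
vegetable oil: 2 fl oz × 5/4 = 2.5 fl oz
grated parmesan: 3.5 cup × 5/4 × 100 g/cup = 437.5 g

plain yogurt: 1.6 L; sour cream: 467.2 g; vegetable oil: 2.5 fl oz; grated parmesan: 437.5 g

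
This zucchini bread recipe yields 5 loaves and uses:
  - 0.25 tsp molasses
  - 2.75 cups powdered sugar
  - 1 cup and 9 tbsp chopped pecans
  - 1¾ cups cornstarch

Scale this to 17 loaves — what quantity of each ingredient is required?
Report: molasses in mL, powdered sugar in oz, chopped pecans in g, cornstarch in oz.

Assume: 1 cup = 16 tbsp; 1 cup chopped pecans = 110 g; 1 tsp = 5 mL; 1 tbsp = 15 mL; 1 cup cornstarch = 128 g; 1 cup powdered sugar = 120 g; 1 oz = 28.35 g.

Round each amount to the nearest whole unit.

molasses: 4 mL; powdered sugar: 40 oz; chopped pecans: 584 g; cornstarch: 27 oz

Scaling factor: 17/5 = 3.4.
molasses: 0.25 tsp × 17/5 × 5 mL/tsp ≈ 4 mL
powdered sugar: 2.75 cup × 17/5 × 120 g/cup ÷ 28.35 g/oz ≈ 40 oz
chopped pecans: (1 cup + 9 tbsp = 1.5625 cup) × 17/5 × 110 g/cup ≈ 584 g
cornstarch: 1.75 cup × 17/5 × 128 g/cup ÷ 28.35 g/oz ≈ 27 oz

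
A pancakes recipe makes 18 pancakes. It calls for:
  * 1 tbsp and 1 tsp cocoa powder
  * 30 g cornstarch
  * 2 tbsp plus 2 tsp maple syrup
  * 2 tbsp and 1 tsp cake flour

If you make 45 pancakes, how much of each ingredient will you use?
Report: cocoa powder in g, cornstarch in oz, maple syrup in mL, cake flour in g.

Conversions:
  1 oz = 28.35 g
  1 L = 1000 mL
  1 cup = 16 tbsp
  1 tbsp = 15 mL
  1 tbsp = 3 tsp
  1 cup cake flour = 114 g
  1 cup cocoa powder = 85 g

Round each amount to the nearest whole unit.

Scaling factor: 45/18 = 5/2 = 2.5.
cocoa powder: (1 tbsp + 1 tsp = 4/3 tbsp) × 5/2 ÷ 16 tbsp/cup × 85 g/cup ≈ 18 g
cornstarch: 30 g × 5/2 ÷ 28.35 g/oz ≈ 3 oz
maple syrup: (2 tbsp + 2 tsp = 8/3 tbsp) × 5/2 × 15 mL/tbsp = 100 mL
cake flour: (2 tbsp + 1 tsp = 7/3 tbsp) × 5/2 ÷ 16 tbsp/cup × 114 g/cup ≈ 42 g

cocoa powder: 18 g; cornstarch: 3 oz; maple syrup: 100 mL; cake flour: 42 g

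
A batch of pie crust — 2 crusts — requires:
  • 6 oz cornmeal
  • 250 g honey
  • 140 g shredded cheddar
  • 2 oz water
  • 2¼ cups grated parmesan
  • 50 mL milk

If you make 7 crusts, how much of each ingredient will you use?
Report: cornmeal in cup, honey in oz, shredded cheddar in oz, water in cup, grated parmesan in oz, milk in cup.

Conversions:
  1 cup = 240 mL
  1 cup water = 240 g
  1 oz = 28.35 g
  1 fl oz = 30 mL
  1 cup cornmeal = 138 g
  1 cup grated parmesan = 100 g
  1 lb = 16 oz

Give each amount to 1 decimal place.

cornmeal: 4.3 cup; honey: 30.9 oz; shredded cheddar: 17.3 oz; water: 0.8 cup; grated parmesan: 27.8 oz; milk: 0.7 cup

Scaling factor: 7/2 = 3.5.
cornmeal: 6 oz × 7/2 × 28.35 g/oz ÷ 138 g/cup ≈ 4.3 cup
honey: 250 g × 7/2 ÷ 28.35 g/oz ≈ 30.9 oz
shredded cheddar: 140 g × 7/2 ÷ 28.35 g/oz ≈ 17.3 oz
water: 2 oz × 7/2 × 28.35 g/oz ÷ 240 g/cup ≈ 0.8 cup
grated parmesan: 2.25 cup × 7/2 × 100 g/cup ÷ 28.35 g/oz ≈ 27.8 oz
milk: 50 mL × 7/2 ÷ 240 mL/cup ≈ 0.7 cup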